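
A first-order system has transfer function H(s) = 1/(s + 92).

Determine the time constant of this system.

For H(s) = 1/(s + 1/τ), the pole is at -1/τ = -92, so τ = 1/92 = 0.0109 s.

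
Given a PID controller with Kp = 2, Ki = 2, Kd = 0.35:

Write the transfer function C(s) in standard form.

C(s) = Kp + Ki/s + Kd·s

Substituting values: C(s) = 2 + 2/s + 0.35s = (0.35s² + 2s + 2)/s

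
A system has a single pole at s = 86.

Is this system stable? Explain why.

Pole at s = 86 is in the right half-plane. Unstable.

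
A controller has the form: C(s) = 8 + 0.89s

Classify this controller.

This is a Proportional-Derivative (PD) controller.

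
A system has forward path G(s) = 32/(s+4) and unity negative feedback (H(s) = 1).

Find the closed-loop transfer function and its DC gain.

T(s) = G/(1+GH) = [32/(s+4)] / [1 + 32/(s+4)] = 32/(s+4+32) = 32/(s+36). DC gain = 32/36 = 0.8889.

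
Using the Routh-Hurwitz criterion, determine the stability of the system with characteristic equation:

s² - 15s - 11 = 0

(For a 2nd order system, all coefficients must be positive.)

Coefficients: 1, -15, -11. b=-15, c=-11 not positive, so system is unstable.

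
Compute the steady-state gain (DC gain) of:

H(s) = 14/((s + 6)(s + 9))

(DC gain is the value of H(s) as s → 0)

DC gain = H(0) = 14/(6 × 9) = 14/54 = 0.2593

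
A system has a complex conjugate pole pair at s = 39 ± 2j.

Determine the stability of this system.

Real part of poles is 39 (> 0, right half-plane). Unstable.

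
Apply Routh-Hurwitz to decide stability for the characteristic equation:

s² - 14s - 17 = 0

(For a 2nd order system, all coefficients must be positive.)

Coefficients: 1, -14, -17. b=-14, c=-17 not positive, so system is unstable.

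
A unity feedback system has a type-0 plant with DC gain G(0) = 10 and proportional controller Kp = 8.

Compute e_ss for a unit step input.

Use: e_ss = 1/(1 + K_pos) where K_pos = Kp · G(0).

K_pos = Kp · G(0) = 8 × 10 = 80. e_ss = 1/(1 + 80) = 0.0123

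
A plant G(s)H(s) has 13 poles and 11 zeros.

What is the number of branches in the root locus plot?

Root locus has n branches where n = number of poles = 13.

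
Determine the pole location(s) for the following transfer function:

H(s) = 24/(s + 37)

Pole is where denominator = 0: s + 37 = 0, so s = -37.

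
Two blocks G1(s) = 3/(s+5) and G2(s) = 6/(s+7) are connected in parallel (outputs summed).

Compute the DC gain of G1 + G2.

Parallel: G_eq = G1 + G2. DC gain = G1(0) + G2(0) = 3/5 + 6/7 = 0.6 + 0.8571 = 1.4571.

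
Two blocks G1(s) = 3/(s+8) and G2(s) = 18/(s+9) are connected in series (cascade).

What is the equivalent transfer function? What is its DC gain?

Series: multiply transfer functions. G_eq = 3/(s+8) × 18/(s+9) = 54/((s+8)(s+9)). DC gain = 54/(8×9) = 0.75.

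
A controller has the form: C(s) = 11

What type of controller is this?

This is a Proportional (P) controller.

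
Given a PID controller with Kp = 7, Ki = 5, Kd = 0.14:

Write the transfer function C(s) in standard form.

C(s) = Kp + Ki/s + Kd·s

Substituting values: C(s) = 7 + 5/s + 0.14s = (0.14s² + 7s + 5)/s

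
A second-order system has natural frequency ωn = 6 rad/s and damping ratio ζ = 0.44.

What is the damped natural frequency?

ωd = ωn√(1 - ζ²) = 6√(1 - 0.44²) = 5.39 rad/s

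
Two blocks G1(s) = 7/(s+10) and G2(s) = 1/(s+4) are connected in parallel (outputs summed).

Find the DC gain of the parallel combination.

Parallel: G_eq = G1 + G2. DC gain = G1(0) + G2(0) = 7/10 + 1/4 = 0.7 + 0.25 = 0.95.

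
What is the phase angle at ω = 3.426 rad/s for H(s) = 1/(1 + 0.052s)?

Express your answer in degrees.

Phase = -arctan(ωτ) = -arctan(3.426 × 0.052) = -10.1°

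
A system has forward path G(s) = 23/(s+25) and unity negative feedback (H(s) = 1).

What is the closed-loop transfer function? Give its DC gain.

T(s) = G/(1+GH) = [23/(s+25)] / [1 + 23/(s+25)] = 23/(s+25+23) = 23/(s+48). DC gain = 23/48 = 0.4792.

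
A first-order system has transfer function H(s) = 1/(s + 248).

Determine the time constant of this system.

For H(s) = 1/(s + 1/τ), the pole is at -1/τ = -248, so τ = 1/248 = 0.0040 s.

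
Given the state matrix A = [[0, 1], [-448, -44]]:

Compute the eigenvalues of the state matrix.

det(A - λI) = λ² - (-44)λ + 448 = (λ - (-16))(λ - (-28)). Eigenvalues: -16, -28.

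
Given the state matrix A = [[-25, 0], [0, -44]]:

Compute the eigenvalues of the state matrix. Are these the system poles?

For diagonal matrix, eigenvalues are diagonal entries: λ₁ = -25, λ₂ = -44. Eigenvalues of A = system poles.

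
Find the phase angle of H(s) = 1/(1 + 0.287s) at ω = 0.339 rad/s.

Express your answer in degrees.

Phase = -arctan(ωτ) = -arctan(0.339 × 0.287) = -5.6°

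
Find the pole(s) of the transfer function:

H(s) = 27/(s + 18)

Pole is where denominator = 0: s + 18 = 0, so s = -18.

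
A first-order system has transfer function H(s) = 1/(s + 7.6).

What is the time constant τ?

For H(s) = 1/(s + 1/τ), the pole is at -1/τ = -7.6, so τ = 1/7.6 = 0.1316 s.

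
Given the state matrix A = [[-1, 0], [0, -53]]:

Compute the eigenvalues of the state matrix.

For diagonal matrix, eigenvalues are diagonal entries: λ₁ = -1, λ₂ = -53.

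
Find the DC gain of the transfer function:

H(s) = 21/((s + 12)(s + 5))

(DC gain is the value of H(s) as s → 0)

DC gain = H(0) = 21/(12 × 5) = 21/60 = 0.35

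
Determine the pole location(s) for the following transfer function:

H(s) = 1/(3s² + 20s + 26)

Discriminant = 20² - 4×3×26 = 400 - 312 = 88 > 0, so two distinct real poles. Using quadratic formula: s = (-20 ± √88)/(2×3) = (-20 ± √88)/6, with √88 ≈ 9.3808. s₁ ≈ -1.7699, s₂ ≈ -4.8968. Poles: s₁ = -1.7699, s₂ = -4.8968.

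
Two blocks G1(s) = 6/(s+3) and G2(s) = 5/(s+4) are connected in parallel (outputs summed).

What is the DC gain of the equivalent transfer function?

Parallel: G_eq = G1 + G2. DC gain = G1(0) + G2(0) = 6/3 + 5/4 = 2 + 1.25 = 3.25.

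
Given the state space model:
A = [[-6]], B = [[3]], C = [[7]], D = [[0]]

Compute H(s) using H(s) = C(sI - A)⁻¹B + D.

(sI - A)⁻¹ = 1/(s + 6). H(s) = 7 × 3/(s + 6) + 0 = 21/(s + 6).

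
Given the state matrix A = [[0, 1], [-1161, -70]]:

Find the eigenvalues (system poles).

det(A - λI) = λ² - (-70)λ + 1161 = (λ - (-27))(λ - (-43)). Eigenvalues: -27, -43.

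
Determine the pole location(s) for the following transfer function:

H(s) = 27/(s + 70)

Pole is where denominator = 0: s + 70 = 0, so s = -70.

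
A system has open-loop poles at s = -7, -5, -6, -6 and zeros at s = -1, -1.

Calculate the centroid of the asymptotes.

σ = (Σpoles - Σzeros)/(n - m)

σ = (Σpoles - Σzeros)/(n - m) = (-24 - (-2))/(4 - 2) = -22/2 = -11.0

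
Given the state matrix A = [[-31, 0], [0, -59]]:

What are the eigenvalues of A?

For diagonal matrix, eigenvalues are diagonal entries: λ₁ = -31, λ₂ = -59.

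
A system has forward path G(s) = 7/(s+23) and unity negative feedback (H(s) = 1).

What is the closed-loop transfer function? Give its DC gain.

T(s) = G/(1+GH) = [7/(s+23)] / [1 + 7/(s+23)] = 7/(s+23+7) = 7/(s+30). DC gain = 7/30 = 0.2333.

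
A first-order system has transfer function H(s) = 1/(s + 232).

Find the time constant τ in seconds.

For H(s) = 1/(s + 1/τ), the pole is at -1/τ = -232, so τ = 1/232 = 0.0043 s.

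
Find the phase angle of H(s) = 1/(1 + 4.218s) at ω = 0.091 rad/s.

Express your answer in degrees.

Phase = -arctan(ωτ) = -arctan(0.091 × 4.218) = -21.0°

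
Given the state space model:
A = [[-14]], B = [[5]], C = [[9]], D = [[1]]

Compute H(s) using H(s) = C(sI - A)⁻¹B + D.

(sI - A)⁻¹ = 1/(s + 14). H(s) = 9×5/(s + 14) + 1 = (s + 59)/(s + 14).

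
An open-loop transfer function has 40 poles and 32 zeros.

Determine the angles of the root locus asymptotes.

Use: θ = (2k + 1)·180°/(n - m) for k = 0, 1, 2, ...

n - m = 40 - 32 = 8. Angles: θk = (2k + 1)·180°/8 = 22.5°, 67.5°, 112.5°, 157.5°, 202.5°, 247.5°, 292.5°, 337.5°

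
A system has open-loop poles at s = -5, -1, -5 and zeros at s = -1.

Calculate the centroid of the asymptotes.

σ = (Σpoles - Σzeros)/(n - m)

σ = (Σpoles - Σzeros)/(n - m) = (-11 - (-1))/(3 - 1) = -10/2 = -5.0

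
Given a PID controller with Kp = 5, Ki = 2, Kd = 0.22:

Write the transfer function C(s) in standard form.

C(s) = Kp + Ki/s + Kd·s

Substituting values: C(s) = 5 + 2/s + 0.22s = (0.22s² + 5s + 2)/s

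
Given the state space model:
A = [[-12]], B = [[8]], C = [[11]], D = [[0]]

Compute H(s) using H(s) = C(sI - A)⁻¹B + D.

(sI - A)⁻¹ = 1/(s + 12). H(s) = 11 × 8/(s + 12) + 0 = 88/(s + 12).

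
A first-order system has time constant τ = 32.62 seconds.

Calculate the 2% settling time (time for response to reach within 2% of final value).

For first-order system, 2% settling time ≈ 4τ = 4 × 32.62 = 130.48 s.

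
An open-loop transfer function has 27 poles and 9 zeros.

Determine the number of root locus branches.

Root locus has n branches where n = number of poles = 27.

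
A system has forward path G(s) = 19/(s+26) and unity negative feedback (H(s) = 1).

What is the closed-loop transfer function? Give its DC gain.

T(s) = G/(1+GH) = [19/(s+26)] / [1 + 19/(s+26)] = 19/(s+26+19) = 19/(s+45). DC gain = 19/45 = 0.4222.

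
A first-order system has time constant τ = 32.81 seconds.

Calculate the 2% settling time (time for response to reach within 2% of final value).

For first-order system, 2% settling time ≈ 4τ = 4 × 32.81 = 131.24 s.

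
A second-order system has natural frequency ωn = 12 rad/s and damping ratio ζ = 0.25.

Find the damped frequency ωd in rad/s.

ωd = ωn√(1 - ζ²) = 12√(1 - 0.25²) = 11.62 rad/s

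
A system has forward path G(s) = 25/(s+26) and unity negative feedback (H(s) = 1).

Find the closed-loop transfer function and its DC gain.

T(s) = G/(1+GH) = [25/(s+26)] / [1 + 25/(s+26)] = 25/(s+26+25) = 25/(s+51). DC gain = 25/51 = 0.4902.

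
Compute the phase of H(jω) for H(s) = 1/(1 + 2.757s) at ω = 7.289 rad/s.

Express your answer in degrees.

Phase = -arctan(ωτ) = -arctan(7.289 × 2.757) = -87.2°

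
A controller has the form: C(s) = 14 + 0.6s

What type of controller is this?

This is a Proportional-Derivative (PD) controller.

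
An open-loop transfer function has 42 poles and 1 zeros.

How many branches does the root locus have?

Root locus has n branches where n = number of poles = 42.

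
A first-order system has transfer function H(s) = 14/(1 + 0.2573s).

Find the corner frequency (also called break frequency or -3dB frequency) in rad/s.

Corner frequency = 1/τ = 1/0.2573 = 3.887 rad/s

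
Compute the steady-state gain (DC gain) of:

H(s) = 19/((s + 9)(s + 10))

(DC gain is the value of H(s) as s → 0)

DC gain = H(0) = 19/(9 × 10) = 19/90 = 0.2111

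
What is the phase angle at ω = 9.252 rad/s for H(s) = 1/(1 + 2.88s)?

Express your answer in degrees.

Phase = -arctan(ωτ) = -arctan(9.252 × 2.88) = -87.9°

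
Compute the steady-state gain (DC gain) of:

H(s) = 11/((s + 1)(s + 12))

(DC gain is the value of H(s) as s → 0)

DC gain = H(0) = 11/(1 × 12) = 11/12 = 0.9167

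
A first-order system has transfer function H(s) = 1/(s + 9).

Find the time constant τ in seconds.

For H(s) = 1/(s + 1/τ), the pole is at -1/τ = -9, so τ = 1/9 = 0.1111 s.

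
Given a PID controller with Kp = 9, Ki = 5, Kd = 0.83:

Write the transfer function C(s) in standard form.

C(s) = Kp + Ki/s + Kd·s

Substituting values: C(s) = 9 + 5/s + 0.83s = (0.83s² + 9s + 5)/s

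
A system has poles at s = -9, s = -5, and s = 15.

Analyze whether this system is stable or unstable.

Pole(s) at s = 15 are not in the left half-plane. System is unstable.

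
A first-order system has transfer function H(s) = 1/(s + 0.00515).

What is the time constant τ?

For H(s) = 1/(s + 1/τ), the pole is at -1/τ = -0.00515, so τ = 1/0.00515 = 194.2 s.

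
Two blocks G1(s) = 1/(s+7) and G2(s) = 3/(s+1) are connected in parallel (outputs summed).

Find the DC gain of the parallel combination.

Parallel: G_eq = G1 + G2. DC gain = G1(0) + G2(0) = 1/7 + 3/1 = 0.1429 + 3 = 3.1429.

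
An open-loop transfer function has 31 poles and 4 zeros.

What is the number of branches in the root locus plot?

Root locus has n branches where n = number of poles = 31.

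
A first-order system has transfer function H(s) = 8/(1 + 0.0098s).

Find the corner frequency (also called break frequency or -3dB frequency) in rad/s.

Corner frequency = 1/τ = 1/0.0098 = 102.041 rad/s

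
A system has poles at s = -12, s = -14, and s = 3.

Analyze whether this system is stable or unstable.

Pole(s) at s = 3 are not in the left half-plane. System is unstable.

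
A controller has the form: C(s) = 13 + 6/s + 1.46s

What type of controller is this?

This is a Proportional-Integral-Derivative (PID) controller.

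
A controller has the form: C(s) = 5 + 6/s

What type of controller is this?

This is a Proportional-Integral (PI) controller.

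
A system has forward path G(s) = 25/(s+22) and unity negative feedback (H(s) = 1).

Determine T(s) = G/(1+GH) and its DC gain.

T(s) = G/(1+GH) = [25/(s+22)] / [1 + 25/(s+22)] = 25/(s+22+25) = 25/(s+47). DC gain = 25/47 = 0.5319.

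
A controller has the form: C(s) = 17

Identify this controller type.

This is a Proportional (P) controller.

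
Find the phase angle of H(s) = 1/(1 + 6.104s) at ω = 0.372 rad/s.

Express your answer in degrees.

Phase = -arctan(ωτ) = -arctan(0.372 × 6.104) = -66.2°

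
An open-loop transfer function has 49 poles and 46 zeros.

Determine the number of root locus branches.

Root locus has n branches where n = number of poles = 49.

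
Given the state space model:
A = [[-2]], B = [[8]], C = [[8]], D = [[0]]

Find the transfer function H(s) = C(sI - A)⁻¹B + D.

(sI - A)⁻¹ = 1/(s + 2). H(s) = 8 × 8/(s + 2) + 0 = 64/(s + 2).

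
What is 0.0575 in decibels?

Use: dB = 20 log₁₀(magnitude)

dB = 20 log₁₀(0.0575) = -24.8 dB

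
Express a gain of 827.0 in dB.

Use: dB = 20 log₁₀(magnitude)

dB = 20 log₁₀(827.0) = 58.4 dB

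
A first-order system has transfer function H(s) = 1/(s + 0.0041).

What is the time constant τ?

For H(s) = 1/(s + 1/τ), the pole is at -1/τ = -0.0041, so τ = 1/0.0041 = 243.9 s.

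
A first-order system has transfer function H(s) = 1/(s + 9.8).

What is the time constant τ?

For H(s) = 1/(s + 1/τ), the pole is at -1/τ = -9.8, so τ = 1/9.8 = 0.1020 s.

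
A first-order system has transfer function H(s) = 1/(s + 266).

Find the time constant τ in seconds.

For H(s) = 1/(s + 1/τ), the pole is at -1/τ = -266, so τ = 1/266 = 0.0038 s.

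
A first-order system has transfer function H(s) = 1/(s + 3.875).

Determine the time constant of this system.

For H(s) = 1/(s + 1/τ), the pole is at -1/τ = -3.875, so τ = 1/3.875 = 0.2581 s.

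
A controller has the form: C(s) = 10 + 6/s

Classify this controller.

This is a Proportional-Integral (PI) controller.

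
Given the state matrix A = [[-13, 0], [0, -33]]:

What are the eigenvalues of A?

For diagonal matrix, eigenvalues are diagonal entries: λ₁ = -13, λ₂ = -33.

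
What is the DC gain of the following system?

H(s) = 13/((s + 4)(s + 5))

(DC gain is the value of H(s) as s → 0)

DC gain = H(0) = 13/(4 × 5) = 13/20 = 0.65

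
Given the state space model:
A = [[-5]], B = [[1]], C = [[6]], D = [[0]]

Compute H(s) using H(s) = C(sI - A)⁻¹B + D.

(sI - A)⁻¹ = 1/(s + 5). H(s) = 6 × 1/(s + 5) + 0 = 6/(s + 5).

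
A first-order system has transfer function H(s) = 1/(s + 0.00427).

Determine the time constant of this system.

For H(s) = 1/(s + 1/τ), the pole is at -1/τ = -0.00427, so τ = 1/0.00427 = 234.2 s.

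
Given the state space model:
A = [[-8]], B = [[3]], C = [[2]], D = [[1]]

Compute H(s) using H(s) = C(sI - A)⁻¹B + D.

(sI - A)⁻¹ = 1/(s + 8). H(s) = 2×3/(s + 8) + 1 = (s + 14)/(s + 8).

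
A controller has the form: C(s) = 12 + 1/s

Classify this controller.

This is a Proportional-Integral (PI) controller.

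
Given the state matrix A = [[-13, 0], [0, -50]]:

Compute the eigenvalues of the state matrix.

For diagonal matrix, eigenvalues are diagonal entries: λ₁ = -13, λ₂ = -50.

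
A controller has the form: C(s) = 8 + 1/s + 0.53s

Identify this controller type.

This is a Proportional-Integral-Derivative (PID) controller.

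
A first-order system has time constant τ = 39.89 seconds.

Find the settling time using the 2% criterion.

For first-order system, 2% settling time ≈ 4τ = 4 × 39.89 = 159.56 s.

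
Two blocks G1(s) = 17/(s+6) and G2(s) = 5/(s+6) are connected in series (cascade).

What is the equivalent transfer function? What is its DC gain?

Series: multiply transfer functions. G_eq = 17/(s+6) × 5/(s+6) = 85/((s+6)(s+6)). DC gain = 85/(6×6) = 2.3611.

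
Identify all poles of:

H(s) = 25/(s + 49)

Pole is where denominator = 0: s + 49 = 0, so s = -49.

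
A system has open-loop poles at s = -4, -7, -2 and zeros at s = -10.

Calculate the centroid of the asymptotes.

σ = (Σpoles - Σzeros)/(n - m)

σ = (Σpoles - Σzeros)/(n - m) = (-13 - (-10))/(3 - 1) = -3/2 = -1.5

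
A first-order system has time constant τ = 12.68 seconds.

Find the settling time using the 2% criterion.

For first-order system, 2% settling time ≈ 4τ = 4 × 12.68 = 50.72 s.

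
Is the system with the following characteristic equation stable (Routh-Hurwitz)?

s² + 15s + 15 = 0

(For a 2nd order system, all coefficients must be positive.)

Coefficients: 1, 15, 15. All positive, so system is stable.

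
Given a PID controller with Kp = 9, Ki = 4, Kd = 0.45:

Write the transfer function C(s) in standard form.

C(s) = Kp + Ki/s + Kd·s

Substituting values: C(s) = 9 + 4/s + 0.45s = (0.45s² + 9s + 4)/s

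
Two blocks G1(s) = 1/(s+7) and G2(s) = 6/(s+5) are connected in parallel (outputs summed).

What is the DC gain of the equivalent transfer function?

Parallel: G_eq = G1 + G2. DC gain = G1(0) + G2(0) = 1/7 + 6/5 = 0.1429 + 1.2 = 1.3429.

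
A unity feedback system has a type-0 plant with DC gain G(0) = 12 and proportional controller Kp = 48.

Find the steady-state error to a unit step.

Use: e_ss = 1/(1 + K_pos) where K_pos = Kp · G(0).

K_pos = Kp · G(0) = 48 × 12 = 576. e_ss = 1/(1 + 576) = 0.0017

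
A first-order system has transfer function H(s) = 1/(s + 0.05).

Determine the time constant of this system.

For H(s) = 1/(s + 1/τ), the pole is at -1/τ = -0.05, so τ = 1/0.05 = 20 s.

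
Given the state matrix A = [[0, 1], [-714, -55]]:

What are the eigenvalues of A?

det(A - λI) = λ² - (-55)λ + 714 = (λ - (-34))(λ - (-21)). Eigenvalues: -34, -21.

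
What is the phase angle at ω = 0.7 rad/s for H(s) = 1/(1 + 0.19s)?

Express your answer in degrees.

Phase = -arctan(ωτ) = -arctan(0.7 × 0.19) = -7.6°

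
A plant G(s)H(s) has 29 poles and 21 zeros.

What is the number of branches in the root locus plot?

Root locus has n branches where n = number of poles = 29.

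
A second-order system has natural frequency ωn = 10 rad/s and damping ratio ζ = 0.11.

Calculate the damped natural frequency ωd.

ωd = ωn√(1 - ζ²) = 10√(1 - 0.11²) = 9.94 rad/s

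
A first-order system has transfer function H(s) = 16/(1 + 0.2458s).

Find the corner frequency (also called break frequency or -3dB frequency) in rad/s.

Corner frequency = 1/τ = 1/0.2458 = 4.068 rad/s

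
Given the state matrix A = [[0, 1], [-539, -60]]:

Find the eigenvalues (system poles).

det(A - λI) = λ² - (-60)λ + 539 = (λ - (-49))(λ - (-11)). Eigenvalues: -49, -11.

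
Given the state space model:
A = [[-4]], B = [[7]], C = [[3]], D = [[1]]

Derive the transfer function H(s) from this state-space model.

(sI - A)⁻¹ = 1/(s + 4). H(s) = 3×7/(s + 4) + 1 = (s + 25)/(s + 4).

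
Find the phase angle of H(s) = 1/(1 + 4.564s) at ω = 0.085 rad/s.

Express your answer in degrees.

Phase = -arctan(ωτ) = -arctan(0.085 × 4.564) = -21.2°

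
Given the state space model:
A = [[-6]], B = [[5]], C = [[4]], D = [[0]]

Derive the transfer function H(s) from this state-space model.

(sI - A)⁻¹ = 1/(s + 6). H(s) = 4 × 5/(s + 6) + 0 = 20/(s + 6).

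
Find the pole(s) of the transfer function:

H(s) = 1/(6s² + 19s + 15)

Discriminant = 19² - 4×6×15 = 361 - 360 = 1 > 0, so two distinct real poles. Using quadratic formula: s = (-19 ± √1)/(2×6) = (-19 ± √1)/12, with √1 = 1. s₁ = -18/12 = -1.5, s₂ = -20/12 ≈ -1.6667. Poles: s₁ = -1.5, s₂ = -1.6667.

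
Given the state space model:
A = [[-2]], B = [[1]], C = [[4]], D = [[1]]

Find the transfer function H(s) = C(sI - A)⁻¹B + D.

(sI - A)⁻¹ = 1/(s + 2). H(s) = 4×1/(s + 2) + 1 = (s + 6)/(s + 2).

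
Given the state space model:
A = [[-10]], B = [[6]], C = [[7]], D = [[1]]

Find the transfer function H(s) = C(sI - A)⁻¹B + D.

(sI - A)⁻¹ = 1/(s + 10). H(s) = 7×6/(s + 10) + 1 = (s + 52)/(s + 10).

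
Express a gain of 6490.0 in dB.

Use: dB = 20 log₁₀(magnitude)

dB = 20 log₁₀(6490.0) = 76.2 dB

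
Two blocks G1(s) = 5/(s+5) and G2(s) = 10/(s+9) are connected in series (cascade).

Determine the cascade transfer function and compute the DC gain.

Series: multiply transfer functions. G_eq = 5/(s+5) × 10/(s+9) = 50/((s+5)(s+9)). DC gain = 50/(5×9) = 1.1111.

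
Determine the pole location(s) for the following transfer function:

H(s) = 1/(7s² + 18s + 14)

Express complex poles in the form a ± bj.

Discriminant = 18² - 4×7×14 = 324 - 392 = -68 < 0, so the poles are a complex conjugate pair s = (-18 ± j√68)/(2×7). Real part = -18/(2×7) = -18/14 ≈ -1.2857; imaginary part = ±√68/(2×7) ≈ 0.5890. Poles: s = -1.2857 ± 0.5890j.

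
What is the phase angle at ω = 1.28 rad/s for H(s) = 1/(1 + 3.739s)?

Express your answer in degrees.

Phase = -arctan(ωτ) = -arctan(1.28 × 3.739) = -78.2°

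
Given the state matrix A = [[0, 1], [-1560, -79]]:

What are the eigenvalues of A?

det(A - λI) = λ² - (-79)λ + 1560 = (λ - (-39))(λ - (-40)). Eigenvalues: -39, -40.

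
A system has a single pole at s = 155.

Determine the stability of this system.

Pole at s = 155 is in the right half-plane. Unstable.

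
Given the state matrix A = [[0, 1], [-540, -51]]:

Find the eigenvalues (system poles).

det(A - λI) = λ² - (-51)λ + 540 = (λ - (-15))(λ - (-36)). Eigenvalues: -15, -36.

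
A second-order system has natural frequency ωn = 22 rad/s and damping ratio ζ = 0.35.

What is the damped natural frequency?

ωd = ωn√(1 - ζ²) = 22√(1 - 0.35²) = 20.61 rad/s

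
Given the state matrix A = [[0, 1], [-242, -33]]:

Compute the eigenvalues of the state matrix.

det(A - λI) = λ² - (-33)λ + 242 = (λ - (-11))(λ - (-22)). Eigenvalues: -11, -22.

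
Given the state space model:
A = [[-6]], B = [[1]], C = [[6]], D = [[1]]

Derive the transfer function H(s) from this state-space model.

(sI - A)⁻¹ = 1/(s + 6). H(s) = 6×1/(s + 6) + 1 = (s + 12)/(s + 6).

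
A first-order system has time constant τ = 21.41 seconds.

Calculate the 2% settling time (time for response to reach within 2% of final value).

For first-order system, 2% settling time ≈ 4τ = 4 × 21.41 = 85.64 s.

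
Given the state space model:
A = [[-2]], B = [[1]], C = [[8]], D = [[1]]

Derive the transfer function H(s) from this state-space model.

(sI - A)⁻¹ = 1/(s + 2). H(s) = 8×1/(s + 2) + 1 = (s + 10)/(s + 2).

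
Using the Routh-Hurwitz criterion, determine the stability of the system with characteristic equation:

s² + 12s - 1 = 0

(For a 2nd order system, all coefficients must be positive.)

Coefficients: 1, 12, -1. c=-1 not positive, so system is unstable.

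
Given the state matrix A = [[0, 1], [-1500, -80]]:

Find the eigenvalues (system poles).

det(A - λI) = λ² - (-80)λ + 1500 = (λ - (-50))(λ - (-30)). Eigenvalues: -50, -30.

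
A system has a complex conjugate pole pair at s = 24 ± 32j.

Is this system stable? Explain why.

Real part of poles is 24 (> 0, right half-plane). Unstable.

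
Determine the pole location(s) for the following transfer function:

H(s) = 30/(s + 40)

Pole is where denominator = 0: s + 40 = 0, so s = -40.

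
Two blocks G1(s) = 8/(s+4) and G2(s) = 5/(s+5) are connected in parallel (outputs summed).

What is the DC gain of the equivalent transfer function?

Parallel: G_eq = G1 + G2. DC gain = G1(0) + G2(0) = 8/4 + 5/5 = 2 + 1 = 3.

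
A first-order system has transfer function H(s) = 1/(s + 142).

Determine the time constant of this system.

For H(s) = 1/(s + 1/τ), the pole is at -1/τ = -142, so τ = 1/142 = 0.0070 s.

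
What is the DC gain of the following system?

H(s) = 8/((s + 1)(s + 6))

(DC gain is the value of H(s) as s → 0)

DC gain = H(0) = 8/(1 × 6) = 8/6 = 1.3333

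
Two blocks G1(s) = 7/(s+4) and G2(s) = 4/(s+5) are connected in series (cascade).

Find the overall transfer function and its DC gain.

Series: multiply transfer functions. G_eq = 7/(s+4) × 4/(s+5) = 28/((s+4)(s+5)). DC gain = 28/(4×5) = 1.4.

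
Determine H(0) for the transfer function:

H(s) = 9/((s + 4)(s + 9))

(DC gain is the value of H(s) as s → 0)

DC gain = H(0) = 9/(4 × 9) = 9/36 = 0.25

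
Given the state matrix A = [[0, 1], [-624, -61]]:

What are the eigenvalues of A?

det(A - λI) = λ² - (-61)λ + 624 = (λ - (-13))(λ - (-48)). Eigenvalues: -13, -48.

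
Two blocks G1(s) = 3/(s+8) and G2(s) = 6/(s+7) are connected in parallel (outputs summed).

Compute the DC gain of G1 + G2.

Parallel: G_eq = G1 + G2. DC gain = G1(0) + G2(0) = 3/8 + 6/7 = 0.375 + 0.8571 = 1.2321.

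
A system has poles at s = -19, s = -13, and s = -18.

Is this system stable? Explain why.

All poles are in the left half-plane. System is stable.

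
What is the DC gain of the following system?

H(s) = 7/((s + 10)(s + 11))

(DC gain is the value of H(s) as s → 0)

DC gain = H(0) = 7/(10 × 11) = 7/110 = 0.0636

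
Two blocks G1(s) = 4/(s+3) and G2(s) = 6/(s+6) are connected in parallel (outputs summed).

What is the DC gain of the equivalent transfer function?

Parallel: G_eq = G1 + G2. DC gain = G1(0) + G2(0) = 4/3 + 6/6 = 1.3333 + 1 = 2.3333.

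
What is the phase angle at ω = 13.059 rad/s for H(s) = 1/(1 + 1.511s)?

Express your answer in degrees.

Phase = -arctan(ωτ) = -arctan(13.059 × 1.511) = -87.1°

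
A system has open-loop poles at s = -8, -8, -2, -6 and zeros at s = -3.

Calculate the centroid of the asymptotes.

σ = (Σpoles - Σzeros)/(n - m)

σ = (Σpoles - Σzeros)/(n - m) = (-24 - (-3))/(4 - 1) = -21/3 = -7.0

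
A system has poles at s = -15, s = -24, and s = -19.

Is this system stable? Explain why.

All poles are in the left half-plane. System is stable.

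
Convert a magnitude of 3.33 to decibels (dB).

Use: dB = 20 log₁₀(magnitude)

dB = 20 log₁₀(3.33) = 10.4 dB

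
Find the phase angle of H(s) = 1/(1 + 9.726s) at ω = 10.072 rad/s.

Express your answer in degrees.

Phase = -arctan(ωτ) = -arctan(10.072 × 9.726) = -89.4°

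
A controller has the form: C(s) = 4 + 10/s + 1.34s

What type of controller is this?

This is a Proportional-Integral-Derivative (PID) controller.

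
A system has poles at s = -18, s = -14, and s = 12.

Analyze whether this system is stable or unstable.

Pole(s) at s = 12 are not in the left half-plane. System is unstable.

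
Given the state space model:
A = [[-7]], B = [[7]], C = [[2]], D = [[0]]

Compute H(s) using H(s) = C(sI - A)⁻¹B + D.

(sI - A)⁻¹ = 1/(s + 7). H(s) = 2 × 7/(s + 7) + 0 = 14/(s + 7).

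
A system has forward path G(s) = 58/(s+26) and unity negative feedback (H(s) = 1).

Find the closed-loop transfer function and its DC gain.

T(s) = G/(1+GH) = [58/(s+26)] / [1 + 58/(s+26)] = 58/(s+26+58) = 58/(s+84). DC gain = 58/84 = 0.6905.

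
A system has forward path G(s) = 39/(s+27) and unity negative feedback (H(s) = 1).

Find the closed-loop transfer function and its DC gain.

T(s) = G/(1+GH) = [39/(s+27)] / [1 + 39/(s+27)] = 39/(s+27+39) = 39/(s+66). DC gain = 39/66 = 0.5909.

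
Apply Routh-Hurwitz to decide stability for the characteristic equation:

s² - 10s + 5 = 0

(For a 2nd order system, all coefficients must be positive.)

Coefficients: 1, -10, 5. b=-10 not positive, so system is unstable.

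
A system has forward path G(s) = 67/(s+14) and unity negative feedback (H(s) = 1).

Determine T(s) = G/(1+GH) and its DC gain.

T(s) = G/(1+GH) = [67/(s+14)] / [1 + 67/(s+14)] = 67/(s+14+67) = 67/(s+81). DC gain = 67/81 = 0.8272.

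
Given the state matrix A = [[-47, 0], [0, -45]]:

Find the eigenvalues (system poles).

For diagonal matrix, eigenvalues are diagonal entries: λ₁ = -47, λ₂ = -45.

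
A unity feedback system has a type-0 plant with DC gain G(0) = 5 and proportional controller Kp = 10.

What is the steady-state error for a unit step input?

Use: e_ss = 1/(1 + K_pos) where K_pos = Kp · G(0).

K_pos = Kp · G(0) = 10 × 5 = 50. e_ss = 1/(1 + 50) = 0.0196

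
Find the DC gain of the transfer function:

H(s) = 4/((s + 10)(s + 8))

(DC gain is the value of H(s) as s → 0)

DC gain = H(0) = 4/(10 × 8) = 4/80 = 0.05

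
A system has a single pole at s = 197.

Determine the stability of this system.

Pole at s = 197 is in the right half-plane. Unstable.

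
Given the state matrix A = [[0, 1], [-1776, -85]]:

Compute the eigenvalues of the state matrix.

det(A - λI) = λ² - (-85)λ + 1776 = (λ - (-37))(λ - (-48)). Eigenvalues: -37, -48.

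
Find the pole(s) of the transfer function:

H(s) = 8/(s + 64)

Pole is where denominator = 0: s + 64 = 0, so s = -64.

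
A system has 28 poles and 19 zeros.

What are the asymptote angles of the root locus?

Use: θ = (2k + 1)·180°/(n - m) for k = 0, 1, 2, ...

n - m = 28 - 19 = 9. Angles: θk = (2k + 1)·180°/9 = 20°, 60°, 100°, 140°, 180°, 220°, 260°, 300°, 340°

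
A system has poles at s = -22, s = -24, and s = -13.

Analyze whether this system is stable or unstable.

All poles are in the left half-plane. System is stable.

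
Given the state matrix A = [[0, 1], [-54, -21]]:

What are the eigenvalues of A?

det(A - λI) = λ² - (-21)λ + 54 = (λ - (-18))(λ - (-3)). Eigenvalues: -18, -3.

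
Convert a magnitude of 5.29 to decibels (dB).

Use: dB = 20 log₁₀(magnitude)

dB = 20 log₁₀(5.29) = 14.5 dB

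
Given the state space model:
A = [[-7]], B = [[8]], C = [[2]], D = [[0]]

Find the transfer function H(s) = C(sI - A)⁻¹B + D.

(sI - A)⁻¹ = 1/(s + 7). H(s) = 2 × 8/(s + 7) + 0 = 16/(s + 7).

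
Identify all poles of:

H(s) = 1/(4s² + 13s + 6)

Discriminant = 13² - 4×4×6 = 169 - 96 = 73 > 0, so two distinct real poles. Using quadratic formula: s = (-13 ± √73)/(2×4) = (-13 ± √73)/8, with √73 ≈ 8.5440. s₁ ≈ -0.5570, s₂ ≈ -2.6930. Poles: s₁ = -0.5570, s₂ = -2.6930.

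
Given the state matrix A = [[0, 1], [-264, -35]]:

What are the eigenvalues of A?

det(A - λI) = λ² - (-35)λ + 264 = (λ - (-11))(λ - (-24)). Eigenvalues: -11, -24.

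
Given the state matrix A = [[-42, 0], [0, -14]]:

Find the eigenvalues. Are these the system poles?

For diagonal matrix, eigenvalues are diagonal entries: λ₁ = -42, λ₂ = -14. Eigenvalues of A = system poles.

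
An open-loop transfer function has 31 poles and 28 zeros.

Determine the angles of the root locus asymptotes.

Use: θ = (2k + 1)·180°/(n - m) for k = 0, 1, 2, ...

n - m = 31 - 28 = 3. Angles: θk = (2k + 1)·180°/3 = 60°, 180°, 300°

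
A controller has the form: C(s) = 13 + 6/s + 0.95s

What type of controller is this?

This is a Proportional-Integral-Derivative (PID) controller.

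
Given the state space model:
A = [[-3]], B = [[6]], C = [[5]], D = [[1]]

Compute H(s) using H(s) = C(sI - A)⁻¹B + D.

(sI - A)⁻¹ = 1/(s + 3). H(s) = 5×6/(s + 3) + 1 = (s + 33)/(s + 3).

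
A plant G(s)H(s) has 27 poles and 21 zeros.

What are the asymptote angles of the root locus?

n - m = 27 - 21 = 6. Angles: θk = (2k + 1)·180°/6 = 30°, 90°, 150°, 210°, 270°, 330°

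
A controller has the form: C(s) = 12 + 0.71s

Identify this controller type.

This is a Proportional-Derivative (PD) controller.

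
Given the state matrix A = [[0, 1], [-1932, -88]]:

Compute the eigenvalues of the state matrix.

det(A - λI) = λ² - (-88)λ + 1932 = (λ - (-46))(λ - (-42)). Eigenvalues: -46, -42.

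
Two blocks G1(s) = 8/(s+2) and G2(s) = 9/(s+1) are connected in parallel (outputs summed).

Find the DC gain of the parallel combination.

Parallel: G_eq = G1 + G2. DC gain = G1(0) + G2(0) = 8/2 + 9/1 = 4 + 9 = 13.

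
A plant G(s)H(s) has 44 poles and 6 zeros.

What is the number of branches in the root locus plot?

Root locus has n branches where n = number of poles = 44.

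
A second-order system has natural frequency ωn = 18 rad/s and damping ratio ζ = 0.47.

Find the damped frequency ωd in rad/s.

ωd = ωn√(1 - ζ²) = 18√(1 - 0.47²) = 15.89 rad/s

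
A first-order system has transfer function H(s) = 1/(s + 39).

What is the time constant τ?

For H(s) = 1/(s + 1/τ), the pole is at -1/τ = -39, so τ = 1/39 = 0.0256 s.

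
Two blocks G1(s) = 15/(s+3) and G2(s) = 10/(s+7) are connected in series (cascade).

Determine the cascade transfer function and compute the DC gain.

Series: multiply transfer functions. G_eq = 15/(s+3) × 10/(s+7) = 150/((s+3)(s+7)). DC gain = 150/(3×7) = 7.1429.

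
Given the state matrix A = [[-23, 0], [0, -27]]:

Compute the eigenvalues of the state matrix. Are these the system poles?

For diagonal matrix, eigenvalues are diagonal entries: λ₁ = -23, λ₂ = -27. Eigenvalues of A = system poles.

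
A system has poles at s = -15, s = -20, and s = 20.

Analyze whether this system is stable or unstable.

Pole(s) at s = 20 are not in the left half-plane. System is unstable.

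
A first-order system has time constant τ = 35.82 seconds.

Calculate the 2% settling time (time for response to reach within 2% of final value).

For first-order system, 2% settling time ≈ 4τ = 4 × 35.82 = 143.28 s.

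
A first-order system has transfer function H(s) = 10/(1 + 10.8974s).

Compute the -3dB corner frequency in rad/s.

Corner frequency = 1/τ = 1/10.8974 = 0.092 rad/s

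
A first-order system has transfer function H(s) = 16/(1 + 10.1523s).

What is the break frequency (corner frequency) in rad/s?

Corner frequency = 1/τ = 1/10.1523 = 0.098 rad/s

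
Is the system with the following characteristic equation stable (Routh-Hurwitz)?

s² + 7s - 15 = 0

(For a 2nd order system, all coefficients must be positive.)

Coefficients: 1, 7, -15. c=-15 not positive, so system is unstable.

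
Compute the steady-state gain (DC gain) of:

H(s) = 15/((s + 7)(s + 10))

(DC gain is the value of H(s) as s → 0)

DC gain = H(0) = 15/(7 × 10) = 15/70 = 0.2143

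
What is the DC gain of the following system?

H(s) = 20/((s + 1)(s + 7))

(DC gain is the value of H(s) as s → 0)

DC gain = H(0) = 20/(1 × 7) = 20/7 = 2.8571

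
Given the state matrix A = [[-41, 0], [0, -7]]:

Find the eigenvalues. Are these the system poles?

For diagonal matrix, eigenvalues are diagonal entries: λ₁ = -41, λ₂ = -7. Eigenvalues of A = system poles.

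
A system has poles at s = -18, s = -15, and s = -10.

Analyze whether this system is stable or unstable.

All poles are in the left half-plane. System is stable.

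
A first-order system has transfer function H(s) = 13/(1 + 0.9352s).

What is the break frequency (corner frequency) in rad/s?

Corner frequency = 1/τ = 1/0.9352 = 1.069 rad/s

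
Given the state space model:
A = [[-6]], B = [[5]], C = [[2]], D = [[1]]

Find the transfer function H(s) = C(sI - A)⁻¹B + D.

(sI - A)⁻¹ = 1/(s + 6). H(s) = 2×5/(s + 6) + 1 = (s + 16)/(s + 6).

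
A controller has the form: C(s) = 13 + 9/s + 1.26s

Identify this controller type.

This is a Proportional-Integral-Derivative (PID) controller.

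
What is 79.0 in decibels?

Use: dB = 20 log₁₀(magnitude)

dB = 20 log₁₀(79.0) = 38.0 dB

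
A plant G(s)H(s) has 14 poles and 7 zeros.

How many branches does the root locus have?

Root locus has n branches where n = number of poles = 14.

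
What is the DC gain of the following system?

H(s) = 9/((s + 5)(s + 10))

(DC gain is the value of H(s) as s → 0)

DC gain = H(0) = 9/(5 × 10) = 9/50 = 0.18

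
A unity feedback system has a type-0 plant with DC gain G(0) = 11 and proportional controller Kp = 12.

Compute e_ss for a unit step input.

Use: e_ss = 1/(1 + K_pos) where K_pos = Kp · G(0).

K_pos = Kp · G(0) = 12 × 11 = 132. e_ss = 1/(1 + 132) = 0.0075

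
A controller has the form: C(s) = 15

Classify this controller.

This is a Proportional (P) controller.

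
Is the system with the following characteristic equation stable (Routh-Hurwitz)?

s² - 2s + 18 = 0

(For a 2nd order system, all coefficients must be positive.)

Coefficients: 1, -2, 18. b=-2 not positive, so system is unstable.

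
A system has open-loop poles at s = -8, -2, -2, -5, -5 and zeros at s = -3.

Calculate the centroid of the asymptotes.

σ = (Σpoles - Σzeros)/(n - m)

σ = (Σpoles - Σzeros)/(n - m) = (-22 - (-3))/(5 - 1) = -19/4 = -4.75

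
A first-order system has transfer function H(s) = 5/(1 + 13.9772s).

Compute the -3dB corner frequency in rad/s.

Corner frequency = 1/τ = 1/13.9772 = 0.072 rad/s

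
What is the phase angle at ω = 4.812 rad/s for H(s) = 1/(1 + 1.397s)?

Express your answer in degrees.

Phase = -arctan(ωτ) = -arctan(4.812 × 1.397) = -81.5°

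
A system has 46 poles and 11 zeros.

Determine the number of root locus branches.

Root locus has n branches where n = number of poles = 46.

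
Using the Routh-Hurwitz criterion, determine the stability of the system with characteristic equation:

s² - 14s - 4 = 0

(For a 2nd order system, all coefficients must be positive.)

Coefficients: 1, -14, -4. b=-14, c=-4 not positive, so system is unstable.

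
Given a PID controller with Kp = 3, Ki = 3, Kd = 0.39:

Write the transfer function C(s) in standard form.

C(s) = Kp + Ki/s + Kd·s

Substituting values: C(s) = 3 + 3/s + 0.39s = (0.39s² + 3s + 3)/s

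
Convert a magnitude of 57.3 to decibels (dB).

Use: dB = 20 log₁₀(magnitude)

dB = 20 log₁₀(57.3) = 35.2 dB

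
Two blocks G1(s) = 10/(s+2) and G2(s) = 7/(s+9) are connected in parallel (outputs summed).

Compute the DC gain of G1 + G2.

Parallel: G_eq = G1 + G2. DC gain = G1(0) + G2(0) = 10/2 + 7/9 = 5 + 0.7778 = 5.7778.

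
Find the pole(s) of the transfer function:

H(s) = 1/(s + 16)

Pole is where denominator = 0: s + 16 = 0, so s = -16.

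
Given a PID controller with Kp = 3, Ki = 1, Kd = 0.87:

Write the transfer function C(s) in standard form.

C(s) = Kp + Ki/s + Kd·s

Substituting values: C(s) = 3 + 1/s + 0.87s = (0.87s² + 3s + 1)/s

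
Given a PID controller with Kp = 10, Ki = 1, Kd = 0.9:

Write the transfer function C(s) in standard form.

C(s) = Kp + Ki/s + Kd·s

Substituting values: C(s) = 10 + 1/s + 0.9s = (0.9s² + 10s + 1)/s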